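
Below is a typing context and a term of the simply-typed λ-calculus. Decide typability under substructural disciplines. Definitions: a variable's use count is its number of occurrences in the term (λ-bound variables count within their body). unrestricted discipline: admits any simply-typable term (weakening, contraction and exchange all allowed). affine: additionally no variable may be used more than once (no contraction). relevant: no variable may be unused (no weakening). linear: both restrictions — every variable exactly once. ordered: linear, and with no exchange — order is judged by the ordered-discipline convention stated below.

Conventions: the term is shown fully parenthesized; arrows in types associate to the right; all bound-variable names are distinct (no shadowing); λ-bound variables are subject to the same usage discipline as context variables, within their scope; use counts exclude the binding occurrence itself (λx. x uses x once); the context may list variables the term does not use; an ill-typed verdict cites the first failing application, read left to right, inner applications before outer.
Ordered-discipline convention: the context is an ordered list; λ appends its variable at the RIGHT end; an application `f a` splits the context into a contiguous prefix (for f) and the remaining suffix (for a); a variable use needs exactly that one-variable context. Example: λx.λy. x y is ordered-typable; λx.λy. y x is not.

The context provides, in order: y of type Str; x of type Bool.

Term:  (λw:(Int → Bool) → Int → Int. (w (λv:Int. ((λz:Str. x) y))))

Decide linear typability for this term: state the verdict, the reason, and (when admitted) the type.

no — v, z left unused
use counts: y ×1, x ×1, w (λ-bound) ×1, v (λ-bound) ×0, z (λ-bound) ×0
left-to-right use order: w, x, y
typing: the term checks, with type ((Int → Bool) → Int → Int) → Int → Int
across the five disciplines: ordered ✗ · linear ✗ · affine ✓ · relevant ✗ · unrestricted ✓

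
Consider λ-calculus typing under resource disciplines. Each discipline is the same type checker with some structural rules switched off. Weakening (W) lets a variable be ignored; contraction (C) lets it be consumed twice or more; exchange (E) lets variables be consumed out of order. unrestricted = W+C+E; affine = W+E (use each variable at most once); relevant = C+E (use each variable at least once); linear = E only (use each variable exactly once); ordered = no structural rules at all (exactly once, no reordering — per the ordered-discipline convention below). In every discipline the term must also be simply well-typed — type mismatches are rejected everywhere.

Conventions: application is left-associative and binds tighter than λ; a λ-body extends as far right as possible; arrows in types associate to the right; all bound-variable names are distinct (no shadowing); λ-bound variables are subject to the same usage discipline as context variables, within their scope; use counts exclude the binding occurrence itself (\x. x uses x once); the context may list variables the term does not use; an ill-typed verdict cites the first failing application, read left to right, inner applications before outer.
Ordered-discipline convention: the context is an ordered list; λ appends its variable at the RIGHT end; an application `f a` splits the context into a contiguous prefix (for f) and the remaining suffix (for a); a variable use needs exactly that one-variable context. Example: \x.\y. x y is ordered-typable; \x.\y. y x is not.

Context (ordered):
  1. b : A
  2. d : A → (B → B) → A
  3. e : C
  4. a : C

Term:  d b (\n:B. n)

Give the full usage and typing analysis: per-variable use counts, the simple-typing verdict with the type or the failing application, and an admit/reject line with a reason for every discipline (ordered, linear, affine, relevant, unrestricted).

usage: b ×1; d ×1; e ×0; a ×0; n (λ-bound) ×1
uses in reading order: d, b, n
typing: the term checks, with type A
ordered: ✗ — e, a never used (weakening)
linear: ✗ — e, a never used (weakening)
affine: ✓ — none of b, d, e, a, n used more than once
relevant: ✗ — e, a never used (weakening)
unrestricted: ✓ — type-checks (A) and nothing is barred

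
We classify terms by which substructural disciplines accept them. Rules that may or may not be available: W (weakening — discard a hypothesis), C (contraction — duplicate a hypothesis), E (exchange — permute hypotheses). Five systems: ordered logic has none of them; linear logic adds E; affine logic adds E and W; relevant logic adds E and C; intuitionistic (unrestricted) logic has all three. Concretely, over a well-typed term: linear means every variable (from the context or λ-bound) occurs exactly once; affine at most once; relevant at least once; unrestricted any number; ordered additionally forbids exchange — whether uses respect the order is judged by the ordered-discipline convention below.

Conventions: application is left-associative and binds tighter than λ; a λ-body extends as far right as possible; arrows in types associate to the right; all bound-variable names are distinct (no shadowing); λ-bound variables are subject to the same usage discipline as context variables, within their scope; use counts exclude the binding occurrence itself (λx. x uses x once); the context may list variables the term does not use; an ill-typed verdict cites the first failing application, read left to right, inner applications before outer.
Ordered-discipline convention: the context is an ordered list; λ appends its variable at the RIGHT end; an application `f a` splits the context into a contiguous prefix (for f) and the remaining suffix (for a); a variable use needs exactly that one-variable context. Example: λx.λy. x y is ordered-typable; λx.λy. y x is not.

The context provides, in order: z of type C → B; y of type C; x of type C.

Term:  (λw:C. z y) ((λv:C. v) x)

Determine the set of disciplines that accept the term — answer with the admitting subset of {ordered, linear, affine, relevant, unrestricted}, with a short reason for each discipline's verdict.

admitted in: affine, unrestricted
usage: z=1; y=1; x=1; w (λ-bound)=0; v (λ-bound)=1
uses in reading order: z, y, v, x
typing: well-typed — term : B
ordered ✗ (w left unused)
linear ✗ (w left unused)
affine ✓ (no duplicate uses among z, y, x, w, v)
relevant ✗ (w left unused)
unrestricted ✓ (type-checks (B) and nothing is barred)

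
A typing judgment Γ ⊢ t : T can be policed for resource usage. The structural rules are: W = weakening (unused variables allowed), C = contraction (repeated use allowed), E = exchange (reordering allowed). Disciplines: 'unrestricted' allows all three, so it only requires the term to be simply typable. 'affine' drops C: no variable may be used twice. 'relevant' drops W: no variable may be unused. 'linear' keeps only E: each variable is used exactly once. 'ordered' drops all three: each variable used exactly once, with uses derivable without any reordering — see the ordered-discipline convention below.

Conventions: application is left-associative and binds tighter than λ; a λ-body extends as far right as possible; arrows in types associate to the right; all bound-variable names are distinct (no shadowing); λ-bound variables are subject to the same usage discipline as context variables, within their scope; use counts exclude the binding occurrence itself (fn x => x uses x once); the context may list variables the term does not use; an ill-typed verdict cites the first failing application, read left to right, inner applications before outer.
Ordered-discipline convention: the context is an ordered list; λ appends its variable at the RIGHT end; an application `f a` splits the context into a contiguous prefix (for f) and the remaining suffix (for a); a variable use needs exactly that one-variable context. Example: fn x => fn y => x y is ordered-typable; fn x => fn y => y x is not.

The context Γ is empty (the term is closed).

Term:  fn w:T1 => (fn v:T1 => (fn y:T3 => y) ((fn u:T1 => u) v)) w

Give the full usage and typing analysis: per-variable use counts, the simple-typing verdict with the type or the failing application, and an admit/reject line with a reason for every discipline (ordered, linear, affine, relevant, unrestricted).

use counts: w (λ-bound) ×1; v (λ-bound) ×1; y (λ-bound) ×1; u (λ-bound) ×1
order of uses: y, u, v, w
typing: ill-typed: argument of type T1 where T3 is required
ordered: ✗, fails simple typing
linear: ✗, a type mismatch blocks all five
affine: ✗, the type mismatch rejects it
relevant: ✗, not simply typable
unrestricted: ✗, fails simple typing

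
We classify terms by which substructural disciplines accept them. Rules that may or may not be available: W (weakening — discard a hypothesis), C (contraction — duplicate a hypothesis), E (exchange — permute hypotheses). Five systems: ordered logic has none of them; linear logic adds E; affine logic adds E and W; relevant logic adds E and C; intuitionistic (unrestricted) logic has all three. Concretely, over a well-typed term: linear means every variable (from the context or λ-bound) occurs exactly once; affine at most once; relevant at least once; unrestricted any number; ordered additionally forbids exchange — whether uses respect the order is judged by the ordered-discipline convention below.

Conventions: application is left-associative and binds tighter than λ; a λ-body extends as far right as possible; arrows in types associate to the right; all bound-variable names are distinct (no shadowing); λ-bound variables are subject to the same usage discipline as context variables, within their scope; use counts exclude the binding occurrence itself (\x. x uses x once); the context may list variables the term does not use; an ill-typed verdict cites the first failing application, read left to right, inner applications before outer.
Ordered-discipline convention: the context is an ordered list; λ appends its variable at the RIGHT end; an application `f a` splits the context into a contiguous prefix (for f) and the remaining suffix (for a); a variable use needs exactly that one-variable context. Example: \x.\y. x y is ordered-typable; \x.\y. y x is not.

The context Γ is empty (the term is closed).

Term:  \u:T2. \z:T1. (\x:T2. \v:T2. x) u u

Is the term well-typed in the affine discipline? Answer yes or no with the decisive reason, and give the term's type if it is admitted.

no — needs contraction — u ×2
variable uses: u (λ-bound)=2; z (λ-bound)=0; x (λ-bound)=1; v (λ-bound)=0
uses in reading order: x, u, u
typing: well-typed — term : T2 → T1 → T2
summary: ordered ✗ · linear ✗ · affine ✗ · relevant ✗ · unrestricted ✓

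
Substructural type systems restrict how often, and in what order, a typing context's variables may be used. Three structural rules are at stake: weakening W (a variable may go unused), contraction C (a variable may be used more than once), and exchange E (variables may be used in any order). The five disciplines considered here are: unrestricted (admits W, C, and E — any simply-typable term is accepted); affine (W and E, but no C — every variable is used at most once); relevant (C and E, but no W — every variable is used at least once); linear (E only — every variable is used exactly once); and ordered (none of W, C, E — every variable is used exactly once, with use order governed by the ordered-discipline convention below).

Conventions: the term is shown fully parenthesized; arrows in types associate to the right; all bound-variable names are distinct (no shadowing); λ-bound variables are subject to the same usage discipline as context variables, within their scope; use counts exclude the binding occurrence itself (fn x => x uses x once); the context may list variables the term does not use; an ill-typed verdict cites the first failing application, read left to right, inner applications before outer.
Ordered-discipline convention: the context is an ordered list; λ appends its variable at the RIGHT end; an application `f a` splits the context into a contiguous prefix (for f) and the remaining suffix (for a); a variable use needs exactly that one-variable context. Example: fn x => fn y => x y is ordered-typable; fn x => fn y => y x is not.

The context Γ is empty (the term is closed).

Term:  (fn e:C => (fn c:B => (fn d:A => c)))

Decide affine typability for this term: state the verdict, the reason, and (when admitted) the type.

yes — e, c, d: no repeats, contraction unneeded; term : C -> B -> A -> B
counts: e (bound)=0, c (bound)=1, d (bound)=0
use order (left to right): c
typing: the term checks, with type C -> B -> A -> B
all disciplines: ordered ✗ · linear ✗ · affine ✓ · relevant ✗ · unrestricted ✓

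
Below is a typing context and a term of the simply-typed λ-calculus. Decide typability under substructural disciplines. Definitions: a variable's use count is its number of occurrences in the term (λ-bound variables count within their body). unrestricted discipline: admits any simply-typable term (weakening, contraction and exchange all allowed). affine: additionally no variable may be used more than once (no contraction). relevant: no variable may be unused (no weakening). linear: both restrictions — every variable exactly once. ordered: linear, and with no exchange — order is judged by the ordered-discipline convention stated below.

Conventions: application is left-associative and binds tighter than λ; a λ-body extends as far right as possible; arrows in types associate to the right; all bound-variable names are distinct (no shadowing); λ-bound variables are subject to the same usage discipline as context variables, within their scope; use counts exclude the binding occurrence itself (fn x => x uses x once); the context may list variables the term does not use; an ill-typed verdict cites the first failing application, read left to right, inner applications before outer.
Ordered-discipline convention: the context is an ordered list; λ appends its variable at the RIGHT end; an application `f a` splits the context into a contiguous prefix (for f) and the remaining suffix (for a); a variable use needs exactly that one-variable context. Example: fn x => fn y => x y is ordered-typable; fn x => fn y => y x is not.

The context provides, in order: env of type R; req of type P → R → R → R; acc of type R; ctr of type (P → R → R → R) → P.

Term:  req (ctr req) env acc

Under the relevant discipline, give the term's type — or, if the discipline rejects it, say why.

term : R
use counts: env=1; req=2; acc=1; ctr=1
order of uses: req, ctr, req, env, acc
typing: ✓ — R
summary: ordered ✗, linear ✗, affine ✗, relevant ✓, unrestricted ✓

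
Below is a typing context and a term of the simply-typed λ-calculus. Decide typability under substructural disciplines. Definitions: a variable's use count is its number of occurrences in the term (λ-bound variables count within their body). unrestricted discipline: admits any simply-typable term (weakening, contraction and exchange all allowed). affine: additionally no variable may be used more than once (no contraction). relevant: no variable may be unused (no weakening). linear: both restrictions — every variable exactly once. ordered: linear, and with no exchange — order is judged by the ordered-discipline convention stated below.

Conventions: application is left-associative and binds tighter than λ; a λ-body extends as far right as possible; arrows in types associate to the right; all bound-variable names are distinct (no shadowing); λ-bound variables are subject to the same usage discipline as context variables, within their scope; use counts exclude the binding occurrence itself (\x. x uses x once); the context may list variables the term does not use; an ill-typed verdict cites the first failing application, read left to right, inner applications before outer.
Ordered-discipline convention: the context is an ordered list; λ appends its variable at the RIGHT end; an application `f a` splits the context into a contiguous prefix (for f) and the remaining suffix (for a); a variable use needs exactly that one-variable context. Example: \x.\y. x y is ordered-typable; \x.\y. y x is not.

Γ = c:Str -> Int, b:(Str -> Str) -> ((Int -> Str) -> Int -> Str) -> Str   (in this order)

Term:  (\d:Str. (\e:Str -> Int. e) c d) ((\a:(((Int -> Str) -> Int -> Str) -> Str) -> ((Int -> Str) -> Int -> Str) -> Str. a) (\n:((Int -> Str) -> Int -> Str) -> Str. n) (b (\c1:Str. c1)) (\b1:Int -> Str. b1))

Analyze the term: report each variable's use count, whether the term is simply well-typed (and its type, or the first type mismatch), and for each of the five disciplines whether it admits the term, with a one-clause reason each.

usage: c: 1; b: 1; d (λ-bound): 1; e (λ-bound): 1; a (λ-bound): 1; n (λ-bound): 1; c1 (λ-bound): 1; b1 (λ-bound): 1
left-to-right use order: e, c, d, a, n, b, c1, b1
typing: well-typed — term : Int
ordered: ✓, c, b, d, e, a, n, c1, b1: once each, no exchange needed
linear: ✓, c, b, d, e, a, n, c1, b1: one use apiece
affine: ✓, at most one use each (c, b, d, e, a, n, c1, b1)
relevant: ✓, c, b, d, e, a, n, c1, b1: all used, weakening unneeded
unrestricted: ✓, typability at Int is all that's needed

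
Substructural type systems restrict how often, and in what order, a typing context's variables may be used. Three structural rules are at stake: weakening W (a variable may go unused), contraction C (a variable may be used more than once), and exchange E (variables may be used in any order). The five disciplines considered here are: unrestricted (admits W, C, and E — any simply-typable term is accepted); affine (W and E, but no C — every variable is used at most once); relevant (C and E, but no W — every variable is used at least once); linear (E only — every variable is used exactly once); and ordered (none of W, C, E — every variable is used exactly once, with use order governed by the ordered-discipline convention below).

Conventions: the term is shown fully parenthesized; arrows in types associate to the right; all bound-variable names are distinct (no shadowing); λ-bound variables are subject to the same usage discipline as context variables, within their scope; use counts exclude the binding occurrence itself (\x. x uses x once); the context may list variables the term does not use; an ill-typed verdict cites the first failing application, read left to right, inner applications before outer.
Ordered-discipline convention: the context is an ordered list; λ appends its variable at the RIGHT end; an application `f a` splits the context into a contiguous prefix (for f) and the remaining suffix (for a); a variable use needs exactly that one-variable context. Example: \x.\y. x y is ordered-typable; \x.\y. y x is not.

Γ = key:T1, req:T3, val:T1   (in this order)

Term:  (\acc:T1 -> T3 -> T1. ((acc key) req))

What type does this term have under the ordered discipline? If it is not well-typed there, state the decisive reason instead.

not well-typed under ordered — val never used (weakening)
usage: key: 1×; req: 1×; val: 0×; acc (bound): 1×
order of uses: acc, key, req
typing: well-typed — term : (T1 -> T3 -> T1) -> T1
all disciplines: ordered ✗ · linear ✗ · affine ✓ · relevant ✗ · unrestricted ✓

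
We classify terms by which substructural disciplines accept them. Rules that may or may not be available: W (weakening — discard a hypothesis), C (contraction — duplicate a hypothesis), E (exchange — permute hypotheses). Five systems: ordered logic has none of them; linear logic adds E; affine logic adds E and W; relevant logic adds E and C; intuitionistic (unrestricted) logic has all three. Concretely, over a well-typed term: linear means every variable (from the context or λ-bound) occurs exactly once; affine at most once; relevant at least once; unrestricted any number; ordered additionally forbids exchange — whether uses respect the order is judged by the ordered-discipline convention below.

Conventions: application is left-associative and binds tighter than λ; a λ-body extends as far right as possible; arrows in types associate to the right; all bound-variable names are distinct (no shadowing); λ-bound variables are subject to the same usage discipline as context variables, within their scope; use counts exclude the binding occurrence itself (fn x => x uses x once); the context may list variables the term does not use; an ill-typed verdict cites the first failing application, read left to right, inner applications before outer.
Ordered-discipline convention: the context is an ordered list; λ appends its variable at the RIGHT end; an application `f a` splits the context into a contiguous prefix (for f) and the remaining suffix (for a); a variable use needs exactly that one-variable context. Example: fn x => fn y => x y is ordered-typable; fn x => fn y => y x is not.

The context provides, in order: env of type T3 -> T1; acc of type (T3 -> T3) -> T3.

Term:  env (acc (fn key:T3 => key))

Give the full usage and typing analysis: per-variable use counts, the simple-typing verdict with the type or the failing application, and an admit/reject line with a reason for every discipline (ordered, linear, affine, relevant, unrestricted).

use counts: env: 1, acc: 1, key (λ-bound): 1
use order (left to right): env, acc, key
typing: well-typed at T1
ordered: ✓, single-use (env, acc, key), ordered derivation ok
linear: ✓, env, acc, key: one use apiece
affine: ✓, none of env, acc, key used more than once
relevant: ✓, env, acc, key: all used, weakening unneeded
unrestricted: ✓, simply typable at T1; W, C, E all held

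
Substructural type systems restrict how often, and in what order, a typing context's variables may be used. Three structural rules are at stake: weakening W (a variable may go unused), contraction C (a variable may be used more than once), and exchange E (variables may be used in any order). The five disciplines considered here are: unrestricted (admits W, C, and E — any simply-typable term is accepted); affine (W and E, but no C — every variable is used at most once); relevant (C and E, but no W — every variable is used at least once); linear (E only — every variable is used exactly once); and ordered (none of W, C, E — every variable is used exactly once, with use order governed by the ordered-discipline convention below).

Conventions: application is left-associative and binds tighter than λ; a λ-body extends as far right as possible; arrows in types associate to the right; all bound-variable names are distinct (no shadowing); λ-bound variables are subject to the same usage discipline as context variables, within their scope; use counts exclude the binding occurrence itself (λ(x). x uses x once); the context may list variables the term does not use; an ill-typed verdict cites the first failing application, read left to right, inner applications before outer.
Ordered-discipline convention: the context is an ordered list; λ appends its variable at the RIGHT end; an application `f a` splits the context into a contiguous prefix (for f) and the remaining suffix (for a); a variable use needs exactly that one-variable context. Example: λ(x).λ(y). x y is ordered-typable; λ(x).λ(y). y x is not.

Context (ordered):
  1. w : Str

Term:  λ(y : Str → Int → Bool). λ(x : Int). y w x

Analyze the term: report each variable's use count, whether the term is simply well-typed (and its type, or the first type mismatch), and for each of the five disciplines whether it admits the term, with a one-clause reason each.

counts: w=1; y [bound]=1; x [bound]=1
left-to-right use order: y, w, x
typing: ✓ — (Str → Int → Bool) → Int → Bool
ordered: ✗ — needs exchange: uses follow y, w, x
linear: ✓ — single use per variable (w, y, x)
affine: ✓ — w, y, x: no repeats, contraction unneeded
relevant: ✓ — at least one use each (w, y, x)
unrestricted: ✓ — well-typed at (Str → Int → Bool) → Int → Bool; no restrictions here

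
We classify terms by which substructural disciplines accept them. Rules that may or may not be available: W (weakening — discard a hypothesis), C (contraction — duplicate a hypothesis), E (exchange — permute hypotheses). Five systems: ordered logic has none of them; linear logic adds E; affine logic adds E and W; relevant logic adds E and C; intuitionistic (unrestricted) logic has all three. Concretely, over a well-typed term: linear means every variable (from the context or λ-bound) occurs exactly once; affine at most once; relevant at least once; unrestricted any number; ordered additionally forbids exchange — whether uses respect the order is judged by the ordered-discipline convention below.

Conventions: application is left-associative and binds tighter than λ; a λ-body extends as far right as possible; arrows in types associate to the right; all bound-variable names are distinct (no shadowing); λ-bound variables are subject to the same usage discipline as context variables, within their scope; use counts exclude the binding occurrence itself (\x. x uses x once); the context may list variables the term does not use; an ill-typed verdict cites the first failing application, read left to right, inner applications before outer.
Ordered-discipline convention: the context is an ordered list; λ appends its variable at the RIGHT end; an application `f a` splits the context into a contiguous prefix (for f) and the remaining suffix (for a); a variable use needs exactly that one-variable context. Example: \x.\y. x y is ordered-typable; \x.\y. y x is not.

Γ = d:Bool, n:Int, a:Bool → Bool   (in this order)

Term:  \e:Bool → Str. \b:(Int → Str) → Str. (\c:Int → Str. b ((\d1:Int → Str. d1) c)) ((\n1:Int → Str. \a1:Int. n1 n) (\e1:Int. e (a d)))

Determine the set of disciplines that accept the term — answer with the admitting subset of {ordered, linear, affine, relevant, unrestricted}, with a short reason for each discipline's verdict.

admitted in: affine, unrestricted
counts: d: 1×, n: 1×, a: 1×, e [bound]: 1×, b [bound]: 1×, c [bound]: 1×, d1 [bound]: 1×, n1 [bound]: 1×, a1 [bound]: 0×, e1 [bound]: 0×
uses in reading order: b, d1, c, n1, n, e, a, d
typing: well-typed — term : (Bool → Str) → ((Int → Str) → Str) → Str
ordered ✗ (unused: a1, e1 — weakening required)
linear ✗ (unused: a1, e1 — weakening required)
affine ✓ (at most one use each (d, n, a, e, b, c, d1, n1, a1, e1))
relevant ✗ (unused: a1, e1 — weakening required)
unrestricted ✓ (simply typable at (Bool → Str) → ((Int → Str) → Str) → Str; W, C, E all held)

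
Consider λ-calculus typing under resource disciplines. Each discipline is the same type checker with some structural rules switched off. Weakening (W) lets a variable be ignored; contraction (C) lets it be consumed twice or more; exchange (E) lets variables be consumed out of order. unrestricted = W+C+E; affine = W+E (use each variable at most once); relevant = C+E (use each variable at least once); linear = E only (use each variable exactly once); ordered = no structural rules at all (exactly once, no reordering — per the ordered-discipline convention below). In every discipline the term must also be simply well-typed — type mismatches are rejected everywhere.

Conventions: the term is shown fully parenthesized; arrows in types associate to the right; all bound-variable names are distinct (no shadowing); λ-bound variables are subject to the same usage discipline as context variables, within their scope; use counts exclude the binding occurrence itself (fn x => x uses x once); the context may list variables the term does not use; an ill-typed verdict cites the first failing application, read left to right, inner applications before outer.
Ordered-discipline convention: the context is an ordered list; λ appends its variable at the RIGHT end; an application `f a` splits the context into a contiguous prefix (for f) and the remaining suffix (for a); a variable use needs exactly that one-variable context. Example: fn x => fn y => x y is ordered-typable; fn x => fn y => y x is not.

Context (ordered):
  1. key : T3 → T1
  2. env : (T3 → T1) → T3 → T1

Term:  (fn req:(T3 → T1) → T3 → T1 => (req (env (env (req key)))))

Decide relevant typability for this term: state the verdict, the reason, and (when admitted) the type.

yes — at least one use each (key, env, req); term : ((T3 → T1) → T3 → T1) → T3 → T1
variable uses: key=1, env=2, req (λ-bound)=2
left-to-right use order: req, env, env, req, key
typing: well-typed — term : ((T3 → T1) → T3 → T1) → T3 → T1
all disciplines: ordered ✗; linear ✗; affine ✗; relevant ✓; unrestricted ✓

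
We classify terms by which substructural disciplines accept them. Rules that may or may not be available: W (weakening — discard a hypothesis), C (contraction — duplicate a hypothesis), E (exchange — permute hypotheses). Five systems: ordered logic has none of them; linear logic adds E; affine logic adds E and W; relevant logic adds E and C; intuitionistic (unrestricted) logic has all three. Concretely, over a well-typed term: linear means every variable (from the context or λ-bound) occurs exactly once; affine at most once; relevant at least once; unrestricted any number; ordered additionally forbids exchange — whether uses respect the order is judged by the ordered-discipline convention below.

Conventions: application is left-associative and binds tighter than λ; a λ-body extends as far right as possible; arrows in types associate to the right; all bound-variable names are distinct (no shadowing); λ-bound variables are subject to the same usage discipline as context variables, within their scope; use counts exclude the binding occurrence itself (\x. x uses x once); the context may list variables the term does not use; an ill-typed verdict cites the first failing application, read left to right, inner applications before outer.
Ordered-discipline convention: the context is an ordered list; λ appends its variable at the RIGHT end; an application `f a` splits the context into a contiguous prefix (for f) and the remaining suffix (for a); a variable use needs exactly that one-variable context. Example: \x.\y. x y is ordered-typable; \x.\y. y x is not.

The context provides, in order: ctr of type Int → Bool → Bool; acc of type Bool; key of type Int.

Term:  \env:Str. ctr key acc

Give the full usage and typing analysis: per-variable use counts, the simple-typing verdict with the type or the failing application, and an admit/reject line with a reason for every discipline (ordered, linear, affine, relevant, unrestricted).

use counts: ctr=1, acc=1, key=1, env (λ-bound)=0
order of uses: ctr, key, acc
typing: well-typed at Str → Bool
ordered: ✗, env left unused
linear: ✗, env left unused
affine: ✓, no duplicate uses among ctr, acc, key, env
relevant: ✗, env left unused
unrestricted: ✓, simply typable at Str → Bool; W, C, E all held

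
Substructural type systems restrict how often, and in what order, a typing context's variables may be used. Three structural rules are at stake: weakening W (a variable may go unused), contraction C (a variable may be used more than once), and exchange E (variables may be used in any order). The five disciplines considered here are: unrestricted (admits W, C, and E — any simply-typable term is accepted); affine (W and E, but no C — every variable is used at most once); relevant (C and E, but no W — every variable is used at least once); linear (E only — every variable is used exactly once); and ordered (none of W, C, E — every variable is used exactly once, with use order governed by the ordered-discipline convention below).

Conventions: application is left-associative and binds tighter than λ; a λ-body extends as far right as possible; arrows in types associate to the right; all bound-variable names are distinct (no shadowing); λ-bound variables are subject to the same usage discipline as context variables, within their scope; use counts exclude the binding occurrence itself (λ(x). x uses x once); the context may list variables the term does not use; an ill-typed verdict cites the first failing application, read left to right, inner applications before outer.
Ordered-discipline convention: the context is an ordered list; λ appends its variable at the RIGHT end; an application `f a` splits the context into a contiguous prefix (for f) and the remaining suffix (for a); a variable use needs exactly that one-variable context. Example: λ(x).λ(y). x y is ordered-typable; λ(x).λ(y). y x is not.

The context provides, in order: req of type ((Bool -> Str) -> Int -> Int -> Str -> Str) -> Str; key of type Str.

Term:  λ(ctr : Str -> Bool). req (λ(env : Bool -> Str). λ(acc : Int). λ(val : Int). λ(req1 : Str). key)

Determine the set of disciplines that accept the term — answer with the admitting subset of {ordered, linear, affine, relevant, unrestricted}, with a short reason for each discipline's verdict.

admitted by: affine, unrestricted
variable uses: req: 1, key: 1, ctr (bound): 0, env (bound): 0, acc (bound): 0, val (bound): 0, req1 (bound): 0
order of uses: req, key
typing: well-typed — term : (Str -> Bool) -> Str
ordered: ✗, ctr, env, acc, val, req1 left unused
linear: ✗, ctr, env, acc, val, req1 left unused
affine: ✓, none of req, key, ctr, env, acc, val, req1 used more than once
relevant: ✗, ctr, env, acc, val, req1 left unused
unrestricted: ✓, simply typable at (Str -> Bool) -> Str; W, C, E all held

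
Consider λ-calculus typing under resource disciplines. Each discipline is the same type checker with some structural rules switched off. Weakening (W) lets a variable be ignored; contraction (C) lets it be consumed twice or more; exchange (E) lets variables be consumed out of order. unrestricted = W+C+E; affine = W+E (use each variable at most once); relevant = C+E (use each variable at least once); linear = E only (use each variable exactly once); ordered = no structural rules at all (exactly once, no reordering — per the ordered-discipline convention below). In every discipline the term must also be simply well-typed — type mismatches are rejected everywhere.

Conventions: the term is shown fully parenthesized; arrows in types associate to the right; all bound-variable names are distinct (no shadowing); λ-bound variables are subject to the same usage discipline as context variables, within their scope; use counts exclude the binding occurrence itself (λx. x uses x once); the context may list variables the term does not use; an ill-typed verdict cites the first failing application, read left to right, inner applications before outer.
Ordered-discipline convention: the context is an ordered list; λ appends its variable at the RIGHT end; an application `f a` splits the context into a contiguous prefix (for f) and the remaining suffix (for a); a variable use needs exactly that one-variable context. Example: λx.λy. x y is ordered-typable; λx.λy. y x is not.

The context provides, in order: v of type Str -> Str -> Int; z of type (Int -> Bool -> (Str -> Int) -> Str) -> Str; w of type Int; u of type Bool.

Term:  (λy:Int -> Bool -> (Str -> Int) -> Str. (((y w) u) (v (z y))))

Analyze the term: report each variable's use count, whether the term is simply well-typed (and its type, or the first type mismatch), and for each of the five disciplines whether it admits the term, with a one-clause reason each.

counts: v: 1×; z: 1×; w: 1×; u: 1×; y [bound]: 2×
left-to-right use order: y, w, u, v, z, y
typing: well-typed at (Int -> Bool -> (Str -> Int) -> Str) -> Str
ordered: ✗ — y ×2 used more than once (contraction)
linear: ✗ — y ×2 used more than once (contraction)
affine: ✗ — y ×2 used more than once (contraction)
relevant: ✓ — v, z, w, u, y: all used, weakening unneeded
unrestricted: ✓ — well-typed at (Int -> Bool -> (Str -> Int) -> Str) -> Str; no restrictions here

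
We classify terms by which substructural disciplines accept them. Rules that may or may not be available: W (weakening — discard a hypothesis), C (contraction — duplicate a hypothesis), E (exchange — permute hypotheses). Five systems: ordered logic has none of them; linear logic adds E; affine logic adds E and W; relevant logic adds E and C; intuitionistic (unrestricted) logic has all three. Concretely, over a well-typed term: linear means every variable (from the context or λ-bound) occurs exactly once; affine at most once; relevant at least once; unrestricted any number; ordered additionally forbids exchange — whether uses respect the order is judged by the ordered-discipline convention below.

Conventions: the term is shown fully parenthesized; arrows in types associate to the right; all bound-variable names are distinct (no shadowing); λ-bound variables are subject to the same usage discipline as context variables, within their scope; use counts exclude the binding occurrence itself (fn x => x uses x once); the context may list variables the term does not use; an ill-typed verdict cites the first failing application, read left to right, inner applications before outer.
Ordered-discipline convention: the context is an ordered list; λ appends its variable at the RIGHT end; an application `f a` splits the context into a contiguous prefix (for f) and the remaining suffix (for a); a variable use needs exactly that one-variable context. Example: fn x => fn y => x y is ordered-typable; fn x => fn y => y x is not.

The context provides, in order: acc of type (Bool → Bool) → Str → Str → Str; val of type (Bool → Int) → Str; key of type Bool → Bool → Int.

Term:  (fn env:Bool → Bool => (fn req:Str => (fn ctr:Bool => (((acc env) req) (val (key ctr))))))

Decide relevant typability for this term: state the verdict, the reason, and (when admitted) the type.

yes — acc, val, key, env, req, ctr: all used, weakening unneeded; term : (Bool → Bool) → Str → Bool → Str
use counts: acc: 1; val: 1; key: 1; env (bound): 1; req (bound): 1; ctr (bound): 1
left-to-right use order: acc, env, req, val, key, ctr
typing: well-typed — term : (Bool → Bool) → Str → Bool → Str
all disciplines: ordered ✗, linear ✓, affine ✓, relevant ✓, unrestricted ✓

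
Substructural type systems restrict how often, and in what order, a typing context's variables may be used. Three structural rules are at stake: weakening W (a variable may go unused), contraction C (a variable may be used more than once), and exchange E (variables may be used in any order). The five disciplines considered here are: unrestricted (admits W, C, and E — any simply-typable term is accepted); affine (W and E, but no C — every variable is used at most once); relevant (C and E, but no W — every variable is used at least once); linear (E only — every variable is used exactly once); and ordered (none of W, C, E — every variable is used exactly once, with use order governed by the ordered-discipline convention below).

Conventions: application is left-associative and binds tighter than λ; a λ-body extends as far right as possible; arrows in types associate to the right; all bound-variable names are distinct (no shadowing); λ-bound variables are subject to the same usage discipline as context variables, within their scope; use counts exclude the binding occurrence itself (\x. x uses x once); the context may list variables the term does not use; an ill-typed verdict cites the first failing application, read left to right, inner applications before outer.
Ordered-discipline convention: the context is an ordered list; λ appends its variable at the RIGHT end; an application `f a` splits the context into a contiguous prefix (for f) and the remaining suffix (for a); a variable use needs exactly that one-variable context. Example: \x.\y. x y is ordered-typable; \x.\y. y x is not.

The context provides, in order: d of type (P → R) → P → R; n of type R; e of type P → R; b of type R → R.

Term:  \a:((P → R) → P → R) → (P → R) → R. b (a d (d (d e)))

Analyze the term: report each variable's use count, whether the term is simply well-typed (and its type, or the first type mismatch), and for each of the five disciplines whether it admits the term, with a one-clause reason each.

use counts: d: 3; n: 0; e: 1; b: 1; a (λ-bound): 1
order of uses: b, a, d, d, d, e
typing: well-typed at (((P → R) → P → R) → (P → R) → R) → R
ordered: ✗, d ×3 used more than once (contraction); unused: n — weakening required
linear: ✗, d ×3 used more than once (contraction); unused: n — weakening required
affine: ✗, d ×3 used more than once (contraction)
relevant: ✗, unused: n — weakening required
unrestricted: ✓, type-checks ((((P → R) → P → R) → (P → R) → R) → R) and nothing is barred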